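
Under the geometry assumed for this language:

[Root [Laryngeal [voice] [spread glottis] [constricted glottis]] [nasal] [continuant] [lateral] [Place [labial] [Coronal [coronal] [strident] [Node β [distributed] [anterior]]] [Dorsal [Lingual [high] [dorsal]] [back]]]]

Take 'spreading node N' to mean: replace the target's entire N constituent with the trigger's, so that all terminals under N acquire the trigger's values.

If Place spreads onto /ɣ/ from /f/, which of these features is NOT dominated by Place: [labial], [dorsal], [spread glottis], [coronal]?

Under this geometry, Place contains [labial], [coronal], [strident], [distributed], [anterior], [high], [dorsal], [back].
Spreading Place replaces [dorsal], [coronal], [labial] with the trigger's values, since each sits inside the Place constituent.
[spread glottis] attaches under Laryngeal, not under Place, so /ɣ/ retains its own value for [spread glottis].

[spread glottis]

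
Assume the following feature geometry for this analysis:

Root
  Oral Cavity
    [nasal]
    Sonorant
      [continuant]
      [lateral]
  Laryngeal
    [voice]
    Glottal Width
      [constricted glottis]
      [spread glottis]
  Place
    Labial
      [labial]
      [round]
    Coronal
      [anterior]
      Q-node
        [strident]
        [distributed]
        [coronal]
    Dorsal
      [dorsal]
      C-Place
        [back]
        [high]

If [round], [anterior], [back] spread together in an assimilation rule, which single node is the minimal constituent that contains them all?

Place

[round] lies under Labial (below Place).
[anterior] lies under Coronal (below Place).
[back]: Root → Place → Dorsal → C-Place → [back].
The listed terminals split across distinct daughters of Place, so Place itself is the smallest node containing them all.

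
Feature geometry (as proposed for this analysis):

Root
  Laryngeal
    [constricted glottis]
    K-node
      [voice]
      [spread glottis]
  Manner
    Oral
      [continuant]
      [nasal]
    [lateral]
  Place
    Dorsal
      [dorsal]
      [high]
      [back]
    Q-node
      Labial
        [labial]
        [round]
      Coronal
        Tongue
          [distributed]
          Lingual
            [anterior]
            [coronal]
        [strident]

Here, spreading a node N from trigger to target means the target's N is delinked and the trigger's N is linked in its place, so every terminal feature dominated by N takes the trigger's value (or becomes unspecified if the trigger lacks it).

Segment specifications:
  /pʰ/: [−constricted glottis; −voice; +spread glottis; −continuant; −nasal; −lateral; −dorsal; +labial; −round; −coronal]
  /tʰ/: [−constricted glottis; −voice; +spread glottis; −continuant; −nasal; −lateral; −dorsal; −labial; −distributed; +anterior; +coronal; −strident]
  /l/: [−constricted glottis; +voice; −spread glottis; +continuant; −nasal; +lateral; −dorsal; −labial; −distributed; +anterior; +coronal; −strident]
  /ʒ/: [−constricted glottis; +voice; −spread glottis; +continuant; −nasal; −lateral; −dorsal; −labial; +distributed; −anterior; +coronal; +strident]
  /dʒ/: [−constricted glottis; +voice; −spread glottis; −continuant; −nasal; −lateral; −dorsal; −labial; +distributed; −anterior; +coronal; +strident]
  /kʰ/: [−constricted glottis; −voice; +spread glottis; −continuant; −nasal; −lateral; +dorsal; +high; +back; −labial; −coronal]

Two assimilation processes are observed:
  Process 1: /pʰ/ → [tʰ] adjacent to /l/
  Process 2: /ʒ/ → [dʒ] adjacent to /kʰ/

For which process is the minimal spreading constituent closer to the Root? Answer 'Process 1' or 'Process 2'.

Process 1

Process 1: the features that change are [labial], [round], [coronal], [anterior], [distributed], [strident]; the minimal node is Q-node (depth 2).
In Process 2, [continuant] changes, so the minimal spreading node is [continuant] at depth 3.
Q-node is closer to Root than [continuant], so Process 1 spreads the higher node.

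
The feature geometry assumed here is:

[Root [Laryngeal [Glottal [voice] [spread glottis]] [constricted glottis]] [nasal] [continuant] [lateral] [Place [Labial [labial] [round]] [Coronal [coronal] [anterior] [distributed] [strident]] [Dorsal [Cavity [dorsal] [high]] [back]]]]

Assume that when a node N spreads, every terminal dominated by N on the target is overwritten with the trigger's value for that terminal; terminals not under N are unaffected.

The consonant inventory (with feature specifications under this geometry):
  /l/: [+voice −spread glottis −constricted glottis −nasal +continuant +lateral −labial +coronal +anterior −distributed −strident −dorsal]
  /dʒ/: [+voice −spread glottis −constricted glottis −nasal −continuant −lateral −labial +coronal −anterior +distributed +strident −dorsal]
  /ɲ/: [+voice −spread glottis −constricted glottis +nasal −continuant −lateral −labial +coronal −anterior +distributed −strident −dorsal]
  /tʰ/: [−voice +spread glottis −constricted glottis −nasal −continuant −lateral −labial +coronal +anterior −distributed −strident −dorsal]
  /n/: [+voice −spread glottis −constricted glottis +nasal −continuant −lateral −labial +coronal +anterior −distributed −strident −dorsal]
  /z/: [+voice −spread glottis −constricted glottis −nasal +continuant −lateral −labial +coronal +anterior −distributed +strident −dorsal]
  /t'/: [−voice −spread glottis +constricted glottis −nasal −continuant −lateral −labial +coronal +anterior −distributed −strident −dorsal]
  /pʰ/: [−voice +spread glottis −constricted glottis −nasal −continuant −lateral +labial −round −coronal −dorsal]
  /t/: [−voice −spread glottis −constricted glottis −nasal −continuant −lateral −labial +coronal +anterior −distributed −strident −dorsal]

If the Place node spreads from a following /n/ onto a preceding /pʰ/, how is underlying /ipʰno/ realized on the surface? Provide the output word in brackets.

[itʰno]

Place immediately or transitively dominates [labial], [round], [coronal], [anterior], [distributed], [strident], [dorsal], [high], [back].
After delinking /pʰ/'s Place and linking /n/'s, the affected terminals become [−labial], [+coronal], [+anterior], [−distributed], [−strident], [−dorsal]; [voice], [spread glottis], [constricted glottis], … (outside Place) are retained from /pʰ/.
This feature bundle is that of [tʰ], so /ipʰno/ surfaces as [itʰno].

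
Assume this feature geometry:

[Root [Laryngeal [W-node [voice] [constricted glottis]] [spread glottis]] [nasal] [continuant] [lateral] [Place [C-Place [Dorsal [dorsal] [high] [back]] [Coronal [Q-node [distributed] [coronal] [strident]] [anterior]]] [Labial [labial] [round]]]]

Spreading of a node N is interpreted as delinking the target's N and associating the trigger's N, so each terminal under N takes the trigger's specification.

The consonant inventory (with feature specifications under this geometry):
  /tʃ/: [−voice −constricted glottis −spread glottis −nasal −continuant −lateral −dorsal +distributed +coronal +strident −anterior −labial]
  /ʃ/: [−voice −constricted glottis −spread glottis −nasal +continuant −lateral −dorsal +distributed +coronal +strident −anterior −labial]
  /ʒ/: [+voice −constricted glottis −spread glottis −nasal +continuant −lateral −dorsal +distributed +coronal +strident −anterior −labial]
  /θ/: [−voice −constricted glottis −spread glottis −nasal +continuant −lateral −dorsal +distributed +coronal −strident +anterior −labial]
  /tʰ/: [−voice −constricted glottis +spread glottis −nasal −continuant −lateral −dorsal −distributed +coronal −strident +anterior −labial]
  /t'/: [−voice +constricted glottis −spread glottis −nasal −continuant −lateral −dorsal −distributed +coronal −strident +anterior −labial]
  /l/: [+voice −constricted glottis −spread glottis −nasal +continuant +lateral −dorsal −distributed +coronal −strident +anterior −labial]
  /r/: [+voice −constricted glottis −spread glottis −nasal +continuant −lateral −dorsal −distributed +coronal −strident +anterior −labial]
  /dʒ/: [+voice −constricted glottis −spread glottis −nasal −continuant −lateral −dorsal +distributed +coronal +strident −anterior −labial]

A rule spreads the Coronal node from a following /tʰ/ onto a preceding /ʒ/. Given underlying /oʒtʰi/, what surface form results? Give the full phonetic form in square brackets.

Terminals under Coronal in this geometry: [distributed], [coronal], [strident], [anterior].
Spreading Coronal from /tʰ/ onto /ʒ/ replaces those values with /tʰ/'s: [−distributed], [+coronal], [−strident], [+anterior]. Features outside Coronal ([voice], [constricted glottis], [spread glottis], …) stay as in /ʒ/.
This feature bundle is that of [r], so /oʒtʰi/ surfaces as [ortʰi].

[ortʰi]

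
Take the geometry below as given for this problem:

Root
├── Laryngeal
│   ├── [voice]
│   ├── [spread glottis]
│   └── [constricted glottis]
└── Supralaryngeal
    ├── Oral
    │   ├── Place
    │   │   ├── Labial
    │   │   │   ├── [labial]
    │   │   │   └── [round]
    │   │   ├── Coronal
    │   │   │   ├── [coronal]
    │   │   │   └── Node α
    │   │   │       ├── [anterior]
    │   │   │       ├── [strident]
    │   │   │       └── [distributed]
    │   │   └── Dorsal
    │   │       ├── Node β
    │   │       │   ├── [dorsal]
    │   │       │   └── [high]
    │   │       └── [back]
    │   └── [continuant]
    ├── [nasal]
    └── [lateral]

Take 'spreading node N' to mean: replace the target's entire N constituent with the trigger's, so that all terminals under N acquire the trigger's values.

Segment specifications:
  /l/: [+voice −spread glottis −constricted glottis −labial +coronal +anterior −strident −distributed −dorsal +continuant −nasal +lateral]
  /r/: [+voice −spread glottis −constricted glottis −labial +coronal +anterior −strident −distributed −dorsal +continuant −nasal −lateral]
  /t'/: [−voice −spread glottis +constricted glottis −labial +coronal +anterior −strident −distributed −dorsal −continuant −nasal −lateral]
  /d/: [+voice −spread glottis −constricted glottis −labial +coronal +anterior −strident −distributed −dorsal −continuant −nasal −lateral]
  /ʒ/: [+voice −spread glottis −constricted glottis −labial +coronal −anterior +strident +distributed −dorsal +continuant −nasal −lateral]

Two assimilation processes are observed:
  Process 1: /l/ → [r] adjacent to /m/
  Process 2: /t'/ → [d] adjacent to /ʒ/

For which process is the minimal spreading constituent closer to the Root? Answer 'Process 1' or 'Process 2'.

Process 1 alters [lateral]; the lowest dominating node is [lateral] (depth 2 from Root).
Process 2: the features that change are [voice], [constricted glottis]; the minimal node is Laryngeal (depth 1).
Laryngeal is closer to Root than [lateral], so Process 2 spreads the higher node.

Process 2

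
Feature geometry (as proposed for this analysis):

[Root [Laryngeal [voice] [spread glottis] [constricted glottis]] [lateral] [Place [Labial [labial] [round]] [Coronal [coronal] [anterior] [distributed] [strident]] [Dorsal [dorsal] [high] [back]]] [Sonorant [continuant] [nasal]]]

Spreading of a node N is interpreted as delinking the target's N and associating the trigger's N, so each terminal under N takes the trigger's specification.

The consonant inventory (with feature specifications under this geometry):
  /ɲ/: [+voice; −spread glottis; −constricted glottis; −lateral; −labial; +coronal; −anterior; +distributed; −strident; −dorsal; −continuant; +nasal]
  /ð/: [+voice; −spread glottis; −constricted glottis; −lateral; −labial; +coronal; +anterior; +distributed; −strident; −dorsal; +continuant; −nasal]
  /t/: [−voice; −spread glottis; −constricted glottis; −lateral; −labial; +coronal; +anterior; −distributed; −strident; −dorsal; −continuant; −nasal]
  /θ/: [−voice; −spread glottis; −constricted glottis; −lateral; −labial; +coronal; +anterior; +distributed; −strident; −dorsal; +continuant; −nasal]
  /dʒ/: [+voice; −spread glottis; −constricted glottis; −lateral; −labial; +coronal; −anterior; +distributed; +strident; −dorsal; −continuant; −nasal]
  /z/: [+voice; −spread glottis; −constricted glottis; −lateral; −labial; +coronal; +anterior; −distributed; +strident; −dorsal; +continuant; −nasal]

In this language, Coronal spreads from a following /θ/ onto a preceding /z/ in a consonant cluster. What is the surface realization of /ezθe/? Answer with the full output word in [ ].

The Coronal node dominates the terminals [coronal], [anterior], [distributed], [strident].
Spreading Coronal from /θ/ onto /z/ replaces those values with /θ/'s: [+coronal], [+anterior], [+distributed], [−strident]. Features outside Coronal ([voice], [spread glottis], [constricted glottis], …) stay as in /z/.
Among the inventory, only /ð/ has exactly this specification, giving the surface form [eðθe].

[eðθe]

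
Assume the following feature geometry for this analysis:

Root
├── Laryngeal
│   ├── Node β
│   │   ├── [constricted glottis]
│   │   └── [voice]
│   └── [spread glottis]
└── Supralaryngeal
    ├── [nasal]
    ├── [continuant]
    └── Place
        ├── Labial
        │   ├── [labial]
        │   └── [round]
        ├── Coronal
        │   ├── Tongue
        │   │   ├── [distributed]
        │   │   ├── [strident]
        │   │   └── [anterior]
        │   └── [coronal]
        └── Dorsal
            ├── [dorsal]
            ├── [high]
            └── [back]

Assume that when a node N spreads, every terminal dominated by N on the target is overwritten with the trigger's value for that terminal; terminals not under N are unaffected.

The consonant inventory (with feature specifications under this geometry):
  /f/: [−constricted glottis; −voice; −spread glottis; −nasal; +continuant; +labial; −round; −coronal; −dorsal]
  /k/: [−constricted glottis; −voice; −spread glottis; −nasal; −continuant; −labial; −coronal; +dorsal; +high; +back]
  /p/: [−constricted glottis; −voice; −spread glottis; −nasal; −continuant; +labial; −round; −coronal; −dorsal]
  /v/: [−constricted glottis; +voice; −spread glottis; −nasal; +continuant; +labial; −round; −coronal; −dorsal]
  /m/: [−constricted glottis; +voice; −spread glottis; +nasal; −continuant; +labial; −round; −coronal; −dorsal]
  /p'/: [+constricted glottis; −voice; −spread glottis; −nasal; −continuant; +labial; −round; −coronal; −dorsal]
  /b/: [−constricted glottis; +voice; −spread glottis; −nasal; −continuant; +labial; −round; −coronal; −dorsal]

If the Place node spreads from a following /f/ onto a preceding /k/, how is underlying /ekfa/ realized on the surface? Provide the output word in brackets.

[epfa]

Terminals under Place in this geometry: [labial], [round], [distributed], [strident], [anterior], [coronal], [dorsal], [high], [back].
Spreading Place from /f/ onto /k/ replaces those values with /f/'s: [+labial], [−round], [−coronal], [−dorsal]. Features outside Place ([constricted glottis], [voice], [spread glottis], …) stay as in /k/.
Among the inventory, only /p/ has exactly this specification, giving the surface form [epfa].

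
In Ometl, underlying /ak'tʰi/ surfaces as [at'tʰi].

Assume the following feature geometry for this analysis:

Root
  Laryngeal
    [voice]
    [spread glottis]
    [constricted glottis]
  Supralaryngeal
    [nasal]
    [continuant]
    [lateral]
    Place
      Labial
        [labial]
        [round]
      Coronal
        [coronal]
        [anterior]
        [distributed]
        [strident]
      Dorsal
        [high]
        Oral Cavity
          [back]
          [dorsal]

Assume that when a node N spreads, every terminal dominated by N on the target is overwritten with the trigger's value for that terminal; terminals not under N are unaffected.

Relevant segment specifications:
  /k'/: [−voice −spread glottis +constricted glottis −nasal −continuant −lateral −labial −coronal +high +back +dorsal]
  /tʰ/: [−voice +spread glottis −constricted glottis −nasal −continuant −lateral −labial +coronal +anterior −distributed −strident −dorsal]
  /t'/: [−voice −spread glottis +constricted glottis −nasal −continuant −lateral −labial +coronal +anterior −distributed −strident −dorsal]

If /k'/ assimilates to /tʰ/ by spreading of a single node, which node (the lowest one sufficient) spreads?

The alternation /k'/ → [t'] changes [coronal], [anterior], [distributed], [strident], [dorsal], [high], [back] and nothing else.
These terminals are all dominated by Place, and no proper subconstituent of Place covers them all; Place is their lowest common ancestor.
Delinking /k'/'s Place and associating /tʰ/'s Place gives precisely the feature bundle of [t'].
[spread glottis], [constricted glottis] stay as in /k'/ although /tʰ/ differs there, so no node dominating them spread; among the remaining candidates Place is the lowest that derives the output.

Place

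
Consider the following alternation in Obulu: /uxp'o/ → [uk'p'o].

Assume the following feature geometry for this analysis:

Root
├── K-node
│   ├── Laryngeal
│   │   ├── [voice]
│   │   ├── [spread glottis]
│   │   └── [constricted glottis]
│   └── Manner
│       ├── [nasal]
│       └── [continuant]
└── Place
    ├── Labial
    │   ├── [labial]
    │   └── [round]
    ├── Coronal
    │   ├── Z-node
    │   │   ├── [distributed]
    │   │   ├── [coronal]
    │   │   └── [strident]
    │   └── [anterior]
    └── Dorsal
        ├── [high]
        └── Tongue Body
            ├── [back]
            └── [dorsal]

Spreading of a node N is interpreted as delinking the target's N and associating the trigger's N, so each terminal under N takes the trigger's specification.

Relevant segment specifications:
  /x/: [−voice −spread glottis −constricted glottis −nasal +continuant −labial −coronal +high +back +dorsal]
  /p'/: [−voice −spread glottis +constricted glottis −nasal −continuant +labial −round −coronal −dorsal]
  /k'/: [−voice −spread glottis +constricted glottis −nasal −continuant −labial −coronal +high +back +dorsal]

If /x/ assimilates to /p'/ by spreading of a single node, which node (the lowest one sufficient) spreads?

Feature comparison: [constricted glottis], [continuant] differ between /x/ and [k']; the remaining terminals match.
Tracing each changed feature up the tree, the paths first meet at K-node; any lower node misses at least one of them.
Spreading K-node from /p'/ overwrites each of those terminals with /p'/'s values, yielding exactly [k'].
Since [dorsal], [labial] are preserved even though /p'/ disagrees there, no node above K-node spread.

K-node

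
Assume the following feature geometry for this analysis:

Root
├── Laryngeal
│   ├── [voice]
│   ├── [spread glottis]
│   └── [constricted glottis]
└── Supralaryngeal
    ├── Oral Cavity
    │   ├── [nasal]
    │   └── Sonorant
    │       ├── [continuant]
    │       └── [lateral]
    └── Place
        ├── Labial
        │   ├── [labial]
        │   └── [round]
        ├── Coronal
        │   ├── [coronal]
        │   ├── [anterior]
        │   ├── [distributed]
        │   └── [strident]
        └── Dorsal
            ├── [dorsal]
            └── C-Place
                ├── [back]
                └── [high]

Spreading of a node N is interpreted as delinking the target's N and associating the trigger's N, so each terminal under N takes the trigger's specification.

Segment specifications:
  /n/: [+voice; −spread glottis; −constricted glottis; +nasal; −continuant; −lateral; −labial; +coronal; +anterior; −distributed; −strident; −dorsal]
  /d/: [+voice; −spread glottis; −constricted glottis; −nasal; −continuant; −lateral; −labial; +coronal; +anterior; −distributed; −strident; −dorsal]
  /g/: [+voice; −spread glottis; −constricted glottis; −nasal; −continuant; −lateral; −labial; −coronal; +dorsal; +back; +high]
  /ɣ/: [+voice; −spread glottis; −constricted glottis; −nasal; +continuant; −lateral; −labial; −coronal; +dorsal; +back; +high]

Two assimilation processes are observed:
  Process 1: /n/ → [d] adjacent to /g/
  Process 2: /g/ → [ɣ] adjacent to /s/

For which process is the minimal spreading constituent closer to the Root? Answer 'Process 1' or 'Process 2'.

Process 1 alters [nasal]; the lowest dominating node is [nasal] (depth 3 from Root).
In Process 2, [continuant] changes, so the minimal spreading node is [continuant] at depth 4.
[nasal] is closer to Root than [continuant], so Process 1 spreads the higher node.

Process 1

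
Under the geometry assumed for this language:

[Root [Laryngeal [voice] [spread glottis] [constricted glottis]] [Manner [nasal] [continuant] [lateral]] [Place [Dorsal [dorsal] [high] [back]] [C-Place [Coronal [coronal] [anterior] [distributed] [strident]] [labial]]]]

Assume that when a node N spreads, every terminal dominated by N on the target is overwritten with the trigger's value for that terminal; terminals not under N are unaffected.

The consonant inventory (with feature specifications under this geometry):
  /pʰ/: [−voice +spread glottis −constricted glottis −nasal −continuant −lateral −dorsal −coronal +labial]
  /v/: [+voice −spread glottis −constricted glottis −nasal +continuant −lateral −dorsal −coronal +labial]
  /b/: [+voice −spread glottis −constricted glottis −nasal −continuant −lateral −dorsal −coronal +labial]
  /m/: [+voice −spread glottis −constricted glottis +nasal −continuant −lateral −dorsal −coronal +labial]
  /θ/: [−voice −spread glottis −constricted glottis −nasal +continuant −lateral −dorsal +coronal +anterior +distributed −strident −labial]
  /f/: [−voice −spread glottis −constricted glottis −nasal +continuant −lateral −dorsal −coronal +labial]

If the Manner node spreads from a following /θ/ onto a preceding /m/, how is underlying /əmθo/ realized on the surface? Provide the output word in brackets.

The Manner node dominates the terminals [nasal], [continuant], [lateral].
Spreading Manner from /θ/ onto /m/ replaces those values with /θ/'s: [−nasal], [+continuant], [−lateral]. Features outside Manner ([voice], [spread glottis], [constricted glottis], …) stay as in /m/.
Among the inventory, only /v/ has exactly this specification, giving the surface form [əvθo].

[əvθo]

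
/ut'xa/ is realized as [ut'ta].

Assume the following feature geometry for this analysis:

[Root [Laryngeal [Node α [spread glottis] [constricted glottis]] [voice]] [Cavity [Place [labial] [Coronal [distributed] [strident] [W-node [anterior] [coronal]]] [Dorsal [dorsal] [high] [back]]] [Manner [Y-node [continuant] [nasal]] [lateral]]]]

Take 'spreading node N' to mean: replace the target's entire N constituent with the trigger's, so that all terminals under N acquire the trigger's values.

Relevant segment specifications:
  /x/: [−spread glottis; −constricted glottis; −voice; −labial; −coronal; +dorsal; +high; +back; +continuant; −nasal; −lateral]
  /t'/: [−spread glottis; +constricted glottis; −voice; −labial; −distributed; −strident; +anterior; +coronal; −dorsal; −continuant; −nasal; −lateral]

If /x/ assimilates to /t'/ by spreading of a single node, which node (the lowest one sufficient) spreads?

Feature comparison: [continuant], [coronal], [anterior], [distributed], [strident], [dorsal], [high], [back] differ between /x/ and [t]; the remaining terminals match.
Tracing each changed feature up the tree, the paths first meet at Cavity; any lower node misses at least one of them.
Spreading Cavity from /t'/ overwrites each of those terminals with /t'/'s values, yielding exactly [t].
Since [constricted glottis] is preserved even though /t'/ disagrees there, no node above Cavity spread.

Cavity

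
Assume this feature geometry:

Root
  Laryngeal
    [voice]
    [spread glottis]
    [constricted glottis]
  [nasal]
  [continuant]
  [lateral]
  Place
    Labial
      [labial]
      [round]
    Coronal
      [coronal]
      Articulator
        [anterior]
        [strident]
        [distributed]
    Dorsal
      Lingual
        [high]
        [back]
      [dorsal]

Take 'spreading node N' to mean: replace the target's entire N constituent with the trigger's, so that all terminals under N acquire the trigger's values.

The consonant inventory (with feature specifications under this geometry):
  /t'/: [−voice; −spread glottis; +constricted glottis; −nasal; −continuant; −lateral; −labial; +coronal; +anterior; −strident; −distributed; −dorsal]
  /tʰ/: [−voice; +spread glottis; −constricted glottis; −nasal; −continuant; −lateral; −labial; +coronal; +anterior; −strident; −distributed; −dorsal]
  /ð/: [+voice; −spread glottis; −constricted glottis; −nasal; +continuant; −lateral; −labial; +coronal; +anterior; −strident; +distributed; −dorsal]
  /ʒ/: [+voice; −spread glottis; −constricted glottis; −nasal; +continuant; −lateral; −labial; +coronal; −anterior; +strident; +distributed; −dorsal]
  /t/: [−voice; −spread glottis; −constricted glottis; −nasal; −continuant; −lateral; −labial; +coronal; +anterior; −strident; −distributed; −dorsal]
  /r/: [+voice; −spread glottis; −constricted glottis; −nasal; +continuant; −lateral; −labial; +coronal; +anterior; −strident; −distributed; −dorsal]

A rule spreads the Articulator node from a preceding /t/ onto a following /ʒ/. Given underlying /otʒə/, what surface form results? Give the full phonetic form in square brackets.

[otrə]

Articulator immediately or transitively dominates [anterior], [strident], [distributed].
The target acquires /t/'s values for everything under Articulator — [+anterior], [−strident], [−distributed] — while keeping its own [voice], [spread glottis], [constricted glottis], ….
The resulting bundle matches /r/ in the inventory; substituting it for /ʒ/ gives [otrə].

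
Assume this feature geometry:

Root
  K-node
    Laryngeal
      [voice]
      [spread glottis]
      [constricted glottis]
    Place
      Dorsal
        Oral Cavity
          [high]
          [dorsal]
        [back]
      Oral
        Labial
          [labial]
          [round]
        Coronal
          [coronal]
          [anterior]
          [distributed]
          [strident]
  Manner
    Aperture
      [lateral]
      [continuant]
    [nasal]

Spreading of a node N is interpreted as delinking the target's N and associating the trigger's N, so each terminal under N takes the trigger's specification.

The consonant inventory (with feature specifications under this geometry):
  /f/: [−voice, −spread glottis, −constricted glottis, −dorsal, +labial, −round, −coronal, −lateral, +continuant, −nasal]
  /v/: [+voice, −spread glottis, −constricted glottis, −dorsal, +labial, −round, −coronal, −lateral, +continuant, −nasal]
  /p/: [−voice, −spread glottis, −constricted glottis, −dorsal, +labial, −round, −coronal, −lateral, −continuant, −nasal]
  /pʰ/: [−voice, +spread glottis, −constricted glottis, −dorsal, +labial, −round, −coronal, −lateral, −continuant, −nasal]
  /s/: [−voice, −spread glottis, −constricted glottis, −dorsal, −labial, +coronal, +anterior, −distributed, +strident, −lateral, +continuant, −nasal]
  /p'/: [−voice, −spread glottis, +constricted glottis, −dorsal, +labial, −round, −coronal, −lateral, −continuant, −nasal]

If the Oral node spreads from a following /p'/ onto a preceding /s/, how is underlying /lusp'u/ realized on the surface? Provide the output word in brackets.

[lufp'u]

Terminals under Oral in this geometry: [labial], [round], [coronal], [anterior], [distributed], [strident].
Spreading Oral from /p'/ onto /s/ replaces those values with /p'/'s: [+labial], [−round], [−coronal]. Features outside Oral ([voice], [spread glottis], [constricted glottis], …) stay as in /s/.
Among the inventory, only /f/ has exactly this specification, giving the surface form [lufp'u].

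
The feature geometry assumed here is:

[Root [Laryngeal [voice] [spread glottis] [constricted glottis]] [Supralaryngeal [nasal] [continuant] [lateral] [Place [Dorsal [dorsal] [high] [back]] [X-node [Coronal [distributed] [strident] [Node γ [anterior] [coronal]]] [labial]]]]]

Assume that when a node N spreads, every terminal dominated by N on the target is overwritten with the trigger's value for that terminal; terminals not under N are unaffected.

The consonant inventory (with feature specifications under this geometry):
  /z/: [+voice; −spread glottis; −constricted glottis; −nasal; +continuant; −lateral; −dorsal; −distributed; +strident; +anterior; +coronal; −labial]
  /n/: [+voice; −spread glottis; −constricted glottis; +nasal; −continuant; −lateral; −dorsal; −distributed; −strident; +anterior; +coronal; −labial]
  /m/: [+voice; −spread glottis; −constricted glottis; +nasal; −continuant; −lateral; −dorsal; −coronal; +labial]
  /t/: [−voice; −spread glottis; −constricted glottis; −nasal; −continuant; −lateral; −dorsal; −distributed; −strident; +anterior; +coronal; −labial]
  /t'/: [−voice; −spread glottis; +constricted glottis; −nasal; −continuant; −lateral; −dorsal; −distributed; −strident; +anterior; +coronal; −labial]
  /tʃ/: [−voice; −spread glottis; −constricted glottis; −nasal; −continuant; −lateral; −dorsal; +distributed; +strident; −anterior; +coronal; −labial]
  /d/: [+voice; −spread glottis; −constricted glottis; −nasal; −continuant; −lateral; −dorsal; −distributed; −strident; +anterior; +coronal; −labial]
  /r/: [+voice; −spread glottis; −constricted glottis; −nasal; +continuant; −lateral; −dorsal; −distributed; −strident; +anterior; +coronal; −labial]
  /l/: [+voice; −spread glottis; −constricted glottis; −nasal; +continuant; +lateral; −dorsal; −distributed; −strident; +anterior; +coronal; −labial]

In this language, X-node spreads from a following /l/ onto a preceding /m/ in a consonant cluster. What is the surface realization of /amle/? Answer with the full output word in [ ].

[anle]

X-node immediately or transitively dominates [distributed], [strident], [anterior], [coronal], [labial].
After delinking /m/'s X-node and linking /l/'s, the affected terminals become [−distributed], [−strident], [+anterior], [+coronal], [−labial]; [voice], [spread glottis], [constricted glottis], … (outside X-node) are retained from /m/.
This feature bundle is that of [n], so /amle/ surfaces as [anle].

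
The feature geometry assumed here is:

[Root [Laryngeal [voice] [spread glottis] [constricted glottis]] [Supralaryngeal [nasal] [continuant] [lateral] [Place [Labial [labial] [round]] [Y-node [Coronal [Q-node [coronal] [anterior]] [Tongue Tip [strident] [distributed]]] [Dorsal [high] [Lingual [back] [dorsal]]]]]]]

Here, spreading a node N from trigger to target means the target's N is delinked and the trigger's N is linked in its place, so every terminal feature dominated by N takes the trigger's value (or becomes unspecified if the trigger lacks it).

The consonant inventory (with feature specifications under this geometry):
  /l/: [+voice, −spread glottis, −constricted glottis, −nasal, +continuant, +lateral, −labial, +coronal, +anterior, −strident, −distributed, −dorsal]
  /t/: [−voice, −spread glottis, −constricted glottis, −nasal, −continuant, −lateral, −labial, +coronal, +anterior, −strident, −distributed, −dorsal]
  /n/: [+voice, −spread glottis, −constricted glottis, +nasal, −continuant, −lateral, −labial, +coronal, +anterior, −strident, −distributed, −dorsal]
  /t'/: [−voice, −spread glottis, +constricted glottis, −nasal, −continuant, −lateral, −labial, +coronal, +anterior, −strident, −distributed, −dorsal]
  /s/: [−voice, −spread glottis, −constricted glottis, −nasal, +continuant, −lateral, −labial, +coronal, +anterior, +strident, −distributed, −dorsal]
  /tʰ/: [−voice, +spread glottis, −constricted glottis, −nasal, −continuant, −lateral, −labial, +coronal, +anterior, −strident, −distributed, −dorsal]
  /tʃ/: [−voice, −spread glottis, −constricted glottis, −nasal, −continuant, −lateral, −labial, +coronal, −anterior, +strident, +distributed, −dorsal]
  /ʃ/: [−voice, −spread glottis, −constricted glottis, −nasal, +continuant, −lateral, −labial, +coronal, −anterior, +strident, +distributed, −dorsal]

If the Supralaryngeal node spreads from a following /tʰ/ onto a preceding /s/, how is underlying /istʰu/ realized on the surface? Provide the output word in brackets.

[ittʰu]

Terminals under Supralaryngeal in this geometry: [nasal], [continuant], [lateral], [labial], [round], [coronal], [anterior], [strident], [distributed], [high], [back], [dorsal].
The target acquires /tʰ/'s values for everything under Supralaryngeal — [−nasal], [−continuant], [−lateral], [−labial], [+coronal], [+anterior], [−strident], [−distributed], [−dorsal] — while keeping its own [voice], [spread glottis], [constricted glottis].
Among the inventory, only /t/ has exactly this specification, giving the surface form [ittʰu].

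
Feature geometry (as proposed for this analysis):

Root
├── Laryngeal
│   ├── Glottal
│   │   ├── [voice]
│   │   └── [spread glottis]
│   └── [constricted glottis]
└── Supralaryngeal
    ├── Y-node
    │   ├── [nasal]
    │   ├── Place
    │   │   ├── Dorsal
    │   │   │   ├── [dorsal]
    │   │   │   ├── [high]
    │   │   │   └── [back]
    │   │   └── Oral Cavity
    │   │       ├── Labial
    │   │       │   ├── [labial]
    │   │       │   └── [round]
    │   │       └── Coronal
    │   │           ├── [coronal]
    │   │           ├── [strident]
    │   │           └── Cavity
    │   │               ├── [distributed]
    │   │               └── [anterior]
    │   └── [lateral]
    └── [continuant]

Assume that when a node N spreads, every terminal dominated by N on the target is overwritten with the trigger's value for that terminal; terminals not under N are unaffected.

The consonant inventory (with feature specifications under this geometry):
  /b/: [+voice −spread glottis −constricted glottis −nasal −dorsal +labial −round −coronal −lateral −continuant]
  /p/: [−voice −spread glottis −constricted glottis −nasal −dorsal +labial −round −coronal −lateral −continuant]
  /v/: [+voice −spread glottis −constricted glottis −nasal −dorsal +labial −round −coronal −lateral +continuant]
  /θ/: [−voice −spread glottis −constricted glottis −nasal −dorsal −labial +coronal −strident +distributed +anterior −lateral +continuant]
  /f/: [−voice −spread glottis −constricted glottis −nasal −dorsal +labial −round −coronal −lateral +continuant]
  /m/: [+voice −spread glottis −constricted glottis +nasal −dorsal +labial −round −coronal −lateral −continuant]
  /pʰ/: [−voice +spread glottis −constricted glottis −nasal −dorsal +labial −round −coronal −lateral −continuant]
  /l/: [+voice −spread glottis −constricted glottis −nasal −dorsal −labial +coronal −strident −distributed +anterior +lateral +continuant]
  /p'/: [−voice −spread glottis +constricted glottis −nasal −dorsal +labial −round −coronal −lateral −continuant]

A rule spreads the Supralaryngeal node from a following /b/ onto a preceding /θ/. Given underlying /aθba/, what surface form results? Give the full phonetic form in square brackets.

Supralaryngeal immediately or transitively dominates [nasal], [dorsal], [high], [back], [labial], [round], [coronal], [strident], [distributed], [anterior], [lateral], [continuant].
Spreading Supralaryngeal from /b/ onto /θ/ replaces those values with /b/'s: [−nasal], [−dorsal], [+labial], [−round], [−coronal], [−lateral], [−continuant]. Features outside Supralaryngeal ([voice], [spread glottis], [constricted glottis]) stay as in /θ/.
Among the inventory, only /p/ has exactly this specification, giving the surface form [apba].

[apba]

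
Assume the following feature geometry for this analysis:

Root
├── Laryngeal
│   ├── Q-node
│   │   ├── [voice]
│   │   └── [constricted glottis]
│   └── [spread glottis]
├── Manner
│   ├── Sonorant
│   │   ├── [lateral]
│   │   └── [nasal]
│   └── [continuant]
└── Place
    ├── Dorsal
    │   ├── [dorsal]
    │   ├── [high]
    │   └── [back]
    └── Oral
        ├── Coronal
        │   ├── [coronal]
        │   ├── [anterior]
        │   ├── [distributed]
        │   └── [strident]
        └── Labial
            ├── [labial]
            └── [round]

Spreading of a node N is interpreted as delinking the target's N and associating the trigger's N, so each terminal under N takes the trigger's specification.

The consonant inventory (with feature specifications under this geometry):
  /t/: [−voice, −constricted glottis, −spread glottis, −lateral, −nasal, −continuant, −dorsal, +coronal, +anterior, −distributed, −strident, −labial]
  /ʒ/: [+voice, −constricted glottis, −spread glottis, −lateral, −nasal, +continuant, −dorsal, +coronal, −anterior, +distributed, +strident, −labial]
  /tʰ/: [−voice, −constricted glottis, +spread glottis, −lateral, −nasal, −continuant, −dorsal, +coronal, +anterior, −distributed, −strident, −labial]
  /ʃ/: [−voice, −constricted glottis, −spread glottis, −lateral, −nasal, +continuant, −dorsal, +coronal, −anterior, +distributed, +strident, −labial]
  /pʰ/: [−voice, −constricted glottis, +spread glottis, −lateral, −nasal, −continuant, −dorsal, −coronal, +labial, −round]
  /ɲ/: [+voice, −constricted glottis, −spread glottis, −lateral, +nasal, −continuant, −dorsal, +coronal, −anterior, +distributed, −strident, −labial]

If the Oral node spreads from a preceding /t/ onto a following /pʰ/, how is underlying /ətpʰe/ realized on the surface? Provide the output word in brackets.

[əttʰe]

Terminals under Oral in this geometry: [coronal], [anterior], [distributed], [strident], [labial], [round].
The target acquires /t/'s values for everything under Oral — [+coronal], [+anterior], [−distributed], [−strident], [−labial] — while keeping its own [voice], [constricted glottis], [spread glottis], ….
Among the inventory, only /tʰ/ has exactly this specification, giving the surface form [əttʰe].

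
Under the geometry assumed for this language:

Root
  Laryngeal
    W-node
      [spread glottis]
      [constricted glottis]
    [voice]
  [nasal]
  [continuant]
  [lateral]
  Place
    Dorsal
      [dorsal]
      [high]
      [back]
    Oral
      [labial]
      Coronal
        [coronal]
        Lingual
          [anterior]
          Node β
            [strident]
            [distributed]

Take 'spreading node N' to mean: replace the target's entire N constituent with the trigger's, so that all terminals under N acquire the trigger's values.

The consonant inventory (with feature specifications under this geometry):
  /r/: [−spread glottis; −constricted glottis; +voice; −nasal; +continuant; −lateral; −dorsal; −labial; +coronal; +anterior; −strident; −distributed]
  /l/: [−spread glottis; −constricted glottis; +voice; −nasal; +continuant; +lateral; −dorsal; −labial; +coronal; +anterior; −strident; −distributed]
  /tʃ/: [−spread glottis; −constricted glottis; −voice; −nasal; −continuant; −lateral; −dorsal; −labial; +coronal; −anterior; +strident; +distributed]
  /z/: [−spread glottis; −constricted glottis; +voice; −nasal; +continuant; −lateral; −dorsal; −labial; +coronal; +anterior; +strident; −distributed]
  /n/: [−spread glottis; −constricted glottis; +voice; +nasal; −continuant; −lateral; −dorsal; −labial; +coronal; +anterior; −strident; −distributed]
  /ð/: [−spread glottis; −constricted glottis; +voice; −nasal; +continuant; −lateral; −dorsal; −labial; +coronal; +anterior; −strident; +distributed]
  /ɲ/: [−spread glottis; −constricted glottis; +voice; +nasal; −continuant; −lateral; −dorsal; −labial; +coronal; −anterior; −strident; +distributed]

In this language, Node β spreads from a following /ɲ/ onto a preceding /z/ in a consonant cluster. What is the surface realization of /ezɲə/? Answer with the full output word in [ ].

[eðɲə]

Terminals under Node β in this geometry: [strident], [distributed].
Spreading Node β from /ɲ/ onto /z/ replaces those values with /ɲ/'s: [−strident], [+distributed]. Features outside Node β ([spread glottis], [constricted glottis], [voice], …) stay as in /z/.
Among the inventory, only /ð/ has exactly this specification, giving the surface form [eðɲə].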